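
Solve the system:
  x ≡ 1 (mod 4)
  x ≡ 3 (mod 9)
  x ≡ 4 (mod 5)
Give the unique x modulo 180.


Moduli 4, 9, 5 are pairwise coprime; by CRT there is a unique solution modulo M = 4 · 9 · 5 = 180.
Solve pairwise, accumulating the modulus:
  Start with x ≡ 1 (mod 4).
  Combine with x ≡ 3 (mod 9): since gcd(4, 9) = 1, we get a unique residue mod 36.
    Write x = 1 + 4·t and substitute into x ≡ 3 (mod 9): 4·t ≡ 3 − 1 = 2 (mod 9).
    The inverse of 4 mod 9 is 7 (since 4·7 = 28 = 3·9 + 1), so t ≡ 7·2 = 14 ≡ 5 (mod 9).
    Then x = 1 + 4·5 = 21, valid modulo lcm(4, 9) = 36: x ≡ 21 (mod 36).
  Combine with x ≡ 4 (mod 5): since gcd(36, 5) = 1, we get a unique residue mod 180.
    Write x = 21 + 36·t and substitute into x ≡ 4 (mod 5): 36·t ≡ 4 − 21 = -17 (mod 5).
    Reduce coefficients mod 5: 1·t ≡ 3 (mod 5).
    So t ≡ 3 (mod 5).
    Then x = 21 + 36·3 = 129, valid modulo lcm(36, 5) = 180: x ≡ 129 (mod 180).
Verify: 129 mod 4 = 1 ✓, 129 mod 9 = 3 ✓, 129 mod 5 = 4 ✓.

x ≡ 129 (mod 180).


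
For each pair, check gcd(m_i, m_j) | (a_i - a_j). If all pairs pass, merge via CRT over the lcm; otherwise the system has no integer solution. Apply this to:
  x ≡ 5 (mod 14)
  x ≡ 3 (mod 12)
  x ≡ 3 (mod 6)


Moduli 14, 12, 6 are not pairwise coprime, so CRT works modulo lcm(m_i) when all pairwise compatibility conditions hold.
Pairwise compatibility: gcd(m_i, m_j) must divide a_i - a_j for every pair.
Merge one congruence at a time:
  Start: x ≡ 5 (mod 14).
  Combine with x ≡ 3 (mod 12): gcd(14, 12) = 2; 3 - 5 = -2, which IS divisible by 2, so compatible.
    Write x = 5 + 14·t and substitute into x ≡ 3 (mod 12): 14·t ≡ 3 − 5 = -2 (mod 12).
    Divide the congruence (and modulus) by g = 2: 7·t ≡ -1 (mod 6).
    Reduce coefficients mod 6: 1·t ≡ 5 (mod 6).
    So t ≡ 5 (mod 6).
    Then x = 5 + 14·5 = 75, valid modulo lcm(14, 12) = 84: x ≡ 75 (mod 84).
  Combine with x ≡ 3 (mod 6): gcd(84, 6) = 6; 3 - 75 = -72, which IS divisible by 6, so compatible.
    Write x = 75 + 84·t and substitute into x ≡ 3 (mod 6): 84·t ≡ 3 − 75 = -72 (mod 6).
    Divide the congruence (and modulus) by g = 6: 14·t ≡ -12 (mod 1).
    Modulo 1 every t works; take t = 0.
    Then x = 75 + 84·0 = 75, valid modulo lcm(84, 6) = 84: x ≡ 75 (mod 84).
Verify: 75 mod 14 = 5, 75 mod 12 = 3, 75 mod 6 = 3.

x ≡ 75 (mod 84).


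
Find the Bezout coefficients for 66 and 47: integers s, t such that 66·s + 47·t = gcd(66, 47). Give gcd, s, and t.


Euclidean algorithm on (66, 47) — divide until remainder is 0:
  66 = 1 · 47 + 19
  47 = 2 · 19 + 9
  19 = 2 · 9 + 1
  9 = 9 · 1 + 0
gcd(66, 47) = 1.
Track Bezout coefficients alongside the remainders: start with r₀ = 66 = a·1 + b·0 (s = 1, t = 0) and r₁ = 47 = a·0 + b·1 (s = 0, t = 1); each new remainder r_{k+1} = r_{k-1} − q_k·r_k inherits s_{k+1} = s_{k-1} − q_k·s_k, t_{k+1} = t_{k-1} − q_k·t_k, so r_k = a·s_k + b·t_k at every step:
  q = 1: r = 19, s = 1 − 1·0 = 1, t = 0 − 1·1 = -1  (check: 66·1 + 47·(-1) = 19)
  q = 2: r = 9, s = 0 − 2·1 = -2, t = 1 − 2·(-1) = 3  (check: 66·(-2) + 47·3 = 9)
  q = 2: r = 1, s = 1 − 2·(-2) = 5, t = -1 − 2·3 = -7  (check: 66·5 + 47·(-7) = 1)
The row with r = 1 (the gcd) gives the Bezout coefficients s = 5, t = -7.
Result: 66 · (5) + 47 · (-7) = 1.

gcd(66, 47) = 1; s = 5, t = -7 (check: 66·5 + 47·(-7) = 1).


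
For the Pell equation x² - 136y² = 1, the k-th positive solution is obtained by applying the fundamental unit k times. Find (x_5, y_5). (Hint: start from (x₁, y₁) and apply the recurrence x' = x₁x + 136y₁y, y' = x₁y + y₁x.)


Step 1: Find the fundamental solution (x₁, y₁) of x² - 136y² = 1.
  Expand √136 as a continued fraction. a₀ = ⌊√136⌋ = 11; iterate m_{k+1} = d_k·a_k − m_k, d_{k+1} = (136 − m_{k+1}²)/d_k, a_{k+1} = ⌊(a₀ + m_{k+1})/d_{k+1}⌋ (starting m₀ = 0, d₀ = 1), with convergents p_k = a_k·p_{k-1} + p_{k-2}, q_k = a_k·q_{k-1} + q_{k-2} (p₋₁ = 1, q₋₁ = 0):
  k = 0: a₀ = 11; p₀/q₀ = 11/1; p₀² − 136·q₀² = 121 − 136 = -15.
  k = 1: m = 11, d = 15, a = ⌊(11 + 11)/15⌋ = 1; p/q = (1·11 + 1)/(1·1 + 0) = 12/1; p² − 136·q² = 144 − 136 = 8.
  k = 2: m = 4, d = 8, a = ⌊(11 + 4)/8⌋ = 1; p/q = (1·12 + 11)/(1·1 + 1) = 23/2; p² − 136·q² = 529 − 544 = -15.
  k = 3: m = 4, d = 15, a = ⌊(11 + 4)/15⌋ = 1; p/q = (1·23 + 12)/(1·2 + 1) = 35/3; p² − 136·q² = 1225 − 1224 = 1.
  The first convergent with p² − 136·q² = 1 gives the fundamental solution (x₁, y₁) = (35, 3).
Step 2: Apply the recurrence (x_{n+1}, y_{n+1}) = (x₁x_n + 136y₁y_n, x₁y_n + y₁x_n) repeatedly.
  From (x_1, y_1) = (35, 3): x_2 = 35·35 + 136·3·3 = 2449; y_2 = 35·3 + 3·35 = 210.
  From (x_2, y_2) = (2449, 210): x_3 = 35·2449 + 136·3·210 = 171395; y_3 = 35·210 + 3·2449 = 14697.
  From (x_3, y_3) = (171395, 14697): x_4 = 35·171395 + 136·3·14697 = 11995201; y_4 = 35·14697 + 3·171395 = 1028580.
  From (x_4, y_4) = (11995201, 1028580): x_5 = 35·11995201 + 136·3·1028580 = 839492675; y_5 = 35·1028580 + 3·11995201 = 71985903.
Step 3: Verify x_5² - 136·y_5² = 704747951378655625 - 704747951378655624 = 1 (should be 1). ✓

(x_1, y_1) = (35, 3); (x_5, y_5) = (839492675, 71985903).


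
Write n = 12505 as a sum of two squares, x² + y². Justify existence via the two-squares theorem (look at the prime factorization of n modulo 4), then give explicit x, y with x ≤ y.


Step 1: Factor n = 12505 = 5 · 41 · 61.
Step 2: Check the mod-4 condition on each prime factor: 5 ≡ 1 (mod 4), exponent 1; 41 ≡ 1 (mod 4), exponent 1; 61 ≡ 1 (mod 4), exponent 1.
All primes ≡ 3 (mod 4) appear to even exponent (or don't appear), so by the two-squares theorem n IS expressible as a sum of two squares.
Step 3: Build a representation. Here n = 5 · 41 · 61 is a product of primes ≡ 1 (mod 4). Each prime p ≡ 1 (mod 4) is itself a sum of two squares; find a² by testing p − a² for a perfect square:
  5: 5 − 1² = 4 = 2² ⇒ 5 = 1² + 2².
  41: 41 − 1² = 40, 41 − 2² = 37, 41 − 3² = 32, 41 − 4² = 25 = 5² ⇒ 41 = 4² + 5².
  61: 61 − 1² = 60, 61 − 2² = 57, 61 − 3² = 52, 61 − 4² = 45, 61 − 5² = 36 = 6² ⇒ 61 = 5² + 6².
  Combine using the Brahmagupta–Fibonacci identity (a² + b²)(c² + d²) = (ac − bd)² + (ad + bc)² = (ac + bd)² + (ad − bc)²:
  5 · 41 = 205: from (1² + 2²)(4² + 5²), take (1·4 − 2·5, 1·5 + 2·4) = (4 − 10, 5 + 8) = (-6, 13); dropping signs (only squares matter) gives (6, 13); check 6² + 13² = 36 + 169 = 205 ✓.
  205 · 61 = 12505: from (6² + 13²)(5² + 6²), take (6·5 − 13·6, 6·6 + 13·5) = (30 − 78, 36 + 65) = (-48, 101); dropping signs (only squares matter) gives (48, 101); check 48² + 101² = 2304 + 10201 = 12505 ✓.
Step 4: Order so x ≤ y and verify: 48² + 101² = 2304 + 10201 = 12505 = n. ✓

n = 12505 = 48² + 101² (one valid representation with x ≤ y).


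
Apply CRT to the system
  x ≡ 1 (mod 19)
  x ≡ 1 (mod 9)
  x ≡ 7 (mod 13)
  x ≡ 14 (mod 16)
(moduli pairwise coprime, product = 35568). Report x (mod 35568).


Product of moduli M = 19 · 9 · 13 · 16 = 35568.
Merge one congruence at a time:
  Start: x ≡ 1 (mod 19).
  Combine with x ≡ 1 (mod 9); new modulus lcm = 171.
    Write x = 1 + 19·t and substitute into x ≡ 1 (mod 9): 19·t ≡ 1 − 1 = 0 (mod 9).
    Reduce coefficients mod 9: 1·t ≡ 0 (mod 9).
    So t ≡ 0 (mod 9).
    Then x = 1 + 19·0 = 1, valid modulo lcm(19, 9) = 171: x ≡ 1 (mod 171).
  Combine with x ≡ 7 (mod 13); new modulus lcm = 2223.
    Write x = 1 + 171·t and substitute into x ≡ 7 (mod 13): 171·t ≡ 7 − 1 = 6 (mod 13).
    Reduce coefficients mod 13: 2·t ≡ 6 (mod 13).
    The inverse of 2 mod 13 is 7 (since 2·7 = 14 = 1·13 + 1), so t ≡ 7·6 = 42 ≡ 3 (mod 13).
    Then x = 1 + 171·3 = 514, valid modulo lcm(171, 13) = 2223: x ≡ 514 (mod 2223).
  Combine with x ≡ 14 (mod 16); new modulus lcm = 35568.
    Write x = 514 + 2223·t and substitute into x ≡ 14 (mod 16): 2223·t ≡ 14 − 514 = -500 (mod 16).
    Reduce coefficients mod 16: 15·t ≡ 12 (mod 16).
    The inverse of 15 mod 16 is 15 (since 15·15 = 225 = 14·16 + 1), so t ≡ 15·12 = 180 ≡ 4 (mod 16).
    Then x = 514 + 2223·4 = 9406, valid modulo lcm(2223, 16) = 35568: x ≡ 9406 (mod 35568).
Verify against each original: 9406 mod 19 = 1, 9406 mod 9 = 1, 9406 mod 13 = 7, 9406 mod 16 = 14.

x ≡ 9406 (mod 35568).


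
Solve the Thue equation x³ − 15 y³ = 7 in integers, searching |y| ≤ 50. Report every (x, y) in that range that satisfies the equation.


The equation is x³ - 15y³ = 7. For fixed y, x³ = 15·y³ + 7, so a solution requires the RHS to be a perfect cube.
Strategy: iterate y from -50 to 50, compute RHS = 15·y³ + 7, and check whether it is a (positive or negative) perfect cube.
Check small values of y:
  y = 0: RHS = 7 is not a perfect cube.
  y = 1: RHS = 22 is not a perfect cube.
  y = -1: RHS = -8 = (-2)³ ⇒ x = -2 works.
  y = 2: RHS = 127 is not a perfect cube.
  y = -2: RHS = -113 is not a perfect cube.
  y = 3: RHS = 412 is not a perfect cube.
  y = -3: RHS = -398 is not a perfect cube.
Continuing the search up to |y| = 50 finds no further solutions beyond those listed.
Collected solutions: (-2, -1).

Solutions (with |y| ≤ 50): (-2, -1).


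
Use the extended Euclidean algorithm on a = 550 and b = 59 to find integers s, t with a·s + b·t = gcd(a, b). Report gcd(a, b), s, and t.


Euclidean algorithm on (550, 59) — divide until remainder is 0:
  550 = 9 · 59 + 19
  59 = 3 · 19 + 2
  19 = 9 · 2 + 1
  2 = 2 · 1 + 0
gcd(550, 59) = 1.
Track Bezout coefficients alongside the remainders: start with r₀ = 550 = a·1 + b·0 (s = 1, t = 0) and r₁ = 59 = a·0 + b·1 (s = 0, t = 1); each new remainder r_{k+1} = r_{k-1} − q_k·r_k inherits s_{k+1} = s_{k-1} − q_k·s_k, t_{k+1} = t_{k-1} − q_k·t_k, so r_k = a·s_k + b·t_k at every step:
  q = 9: r = 19, s = 1 − 9·0 = 1, t = 0 − 9·1 = -9  (check: 550·1 + 59·(-9) = 19)
  q = 3: r = 2, s = 0 − 3·1 = -3, t = 1 − 3·(-9) = 28  (check: 550·(-3) + 59·28 = 2)
  q = 9: r = 1, s = 1 − 9·(-3) = 28, t = -9 − 9·28 = -261  (check: 550·28 + 59·(-261) = 1)
The row with r = 1 (the gcd) gives the Bezout coefficients s = 28, t = -261.
Result: 550 · (28) + 59 · (-261) = 1.

gcd(550, 59) = 1; s = 28, t = -261 (check: 550·28 + 59·(-261) = 1).


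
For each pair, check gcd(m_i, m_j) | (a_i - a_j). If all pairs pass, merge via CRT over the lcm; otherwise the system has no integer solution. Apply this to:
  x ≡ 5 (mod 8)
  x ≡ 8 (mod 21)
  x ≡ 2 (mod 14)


Moduli 8, 21, 14 are not pairwise coprime, so CRT works modulo lcm(m_i) when all pairwise compatibility conditions hold.
Pairwise compatibility: gcd(m_i, m_j) must divide a_i - a_j for every pair.
Merge one congruence at a time:
  Start: x ≡ 5 (mod 8).
  Combine with x ≡ 8 (mod 21): gcd(8, 21) = 1; 8 - 5 = 3, which IS divisible by 1, so compatible.
    Write x = 5 + 8·t and substitute into x ≡ 8 (mod 21): 8·t ≡ 8 − 5 = 3 (mod 21).
    The inverse of 8 mod 21 is 8 (since 8·8 = 64 = 3·21 + 1), so t ≡ 8·3 = 24 ≡ 3 (mod 21).
    Then x = 5 + 8·3 = 29, valid modulo lcm(8, 21) = 168: x ≡ 29 (mod 168).
  Combine with x ≡ 2 (mod 14): gcd(168, 14) = 14, and 2 - 29 = -27 is NOT divisible by 14.
    ⇒ system is inconsistent (no integer solution).

No solution (the system is inconsistent).


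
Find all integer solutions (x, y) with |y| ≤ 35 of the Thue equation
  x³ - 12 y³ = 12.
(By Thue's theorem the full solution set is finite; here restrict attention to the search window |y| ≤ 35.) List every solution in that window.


The equation is x³ - 12y³ = 12. For fixed y, x³ = 12·y³ + 12, so a solution requires the RHS to be a perfect cube.
Strategy: iterate y from -35 to 35, compute RHS = 12·y³ + 12, and check whether it is a (positive or negative) perfect cube.
Check small values of y:
  y = 0: RHS = 12 is not a perfect cube.
  y = 1: RHS = 24 is not a perfect cube.
  y = -1: RHS = 0 = (0)³ ⇒ x = 0 works.
  y = 2: RHS = 108 is not a perfect cube.
  y = -2: RHS = -84 is not a perfect cube.
  y = 3: RHS = 336 is not a perfect cube.
  y = -3: RHS = -312 is not a perfect cube.
Continuing the search up to |y| = 35 finds no further solutions beyond those listed.
Collected solutions: (0, -1).

Solutions (with |y| ≤ 35): (0, -1).


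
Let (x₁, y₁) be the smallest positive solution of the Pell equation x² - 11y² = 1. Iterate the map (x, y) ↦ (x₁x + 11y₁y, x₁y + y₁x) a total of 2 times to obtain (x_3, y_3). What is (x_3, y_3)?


Step 1: Find the fundamental solution (x₁, y₁) of x² - 11y² = 1.
  Expand √11 as a continued fraction. a₀ = ⌊√11⌋ = 3; iterate m_{k+1} = d_k·a_k − m_k, d_{k+1} = (11 − m_{k+1}²)/d_k, a_{k+1} = ⌊(a₀ + m_{k+1})/d_{k+1}⌋ (starting m₀ = 0, d₀ = 1), with convergents p_k = a_k·p_{k-1} + p_{k-2}, q_k = a_k·q_{k-1} + q_{k-2} (p₋₁ = 1, q₋₁ = 0):
  k = 0: a₀ = 3; p₀/q₀ = 3/1; p₀² − 11·q₀² = 9 − 11 = -2.
  k = 1: m = 3, d = 2, a = ⌊(3 + 3)/2⌋ = 3; p/q = (3·3 + 1)/(3·1 + 0) = 10/3; p² − 11·q² = 100 − 99 = 1.
  The first convergent with p² − 11·q² = 1 gives the fundamental solution (x₁, y₁) = (10, 3).
Step 2: Apply the recurrence (x_{n+1}, y_{n+1}) = (x₁x_n + 11y₁y_n, x₁y_n + y₁x_n) repeatedly.
  From (x_1, y_1) = (10, 3): x_2 = 10·10 + 11·3·3 = 199; y_2 = 10·3 + 3·10 = 60.
  From (x_2, y_2) = (199, 60): x_3 = 10·199 + 11·3·60 = 3970; y_3 = 10·60 + 3·199 = 1197.
Step 3: Verify x_3² - 11·y_3² = 15760900 - 15760899 = 1 (should be 1). ✓

(x_1, y_1) = (10, 3); (x_3, y_3) = (3970, 1197).


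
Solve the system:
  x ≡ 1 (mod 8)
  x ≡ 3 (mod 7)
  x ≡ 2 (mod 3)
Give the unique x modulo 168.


Moduli 8, 7, 3 are pairwise coprime; by CRT there is a unique solution modulo M = 8 · 7 · 3 = 168.
Solve pairwise, accumulating the modulus:
  Start with x ≡ 1 (mod 8).
  Combine with x ≡ 3 (mod 7): since gcd(8, 7) = 1, we get a unique residue mod 56.
    Write x = 1 + 8·t and substitute into x ≡ 3 (mod 7): 8·t ≡ 3 − 1 = 2 (mod 7).
    Reduce coefficients mod 7: 1·t ≡ 2 (mod 7).
    So t ≡ 2 (mod 7).
    Then x = 1 + 8·2 = 17, valid modulo lcm(8, 7) = 56: x ≡ 17 (mod 56).
  Combine with x ≡ 2 (mod 3): since gcd(56, 3) = 1, we get a unique residue mod 168.
    Write x = 17 + 56·t and substitute into x ≡ 2 (mod 3): 56·t ≡ 2 − 17 = -15 (mod 3).
    Reduce coefficients mod 3: 2·t ≡ 0 (mod 3).
    The inverse of 2 mod 3 is 2 (since 2·2 = 4 = 1·3 + 1), so t ≡ 2·0 = 0 ≡ 0 (mod 3).
    Then x = 17 + 56·0 = 17, valid modulo lcm(56, 3) = 168: x ≡ 17 (mod 168).
Verify: 17 mod 8 = 1 ✓, 17 mod 7 = 3 ✓, 17 mod 3 = 2 ✓.

x ≡ 17 (mod 168).


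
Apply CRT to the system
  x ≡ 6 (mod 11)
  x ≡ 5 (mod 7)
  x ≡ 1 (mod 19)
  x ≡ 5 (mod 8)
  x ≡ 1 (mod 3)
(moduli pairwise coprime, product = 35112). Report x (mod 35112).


Product of moduli M = 11 · 7 · 19 · 8 · 3 = 35112.
Merge one congruence at a time:
  Start: x ≡ 6 (mod 11).
  Combine with x ≡ 5 (mod 7); new modulus lcm = 77.
    Write x = 6 + 11·t and substitute into x ≡ 5 (mod 7): 11·t ≡ 5 − 6 = -1 (mod 7).
    Reduce coefficients mod 7: 4·t ≡ 6 (mod 7).
    The inverse of 4 mod 7 is 2 (since 4·2 = 8 = 1·7 + 1), so t ≡ 2·6 = 12 ≡ 5 (mod 7).
    Then x = 6 + 11·5 = 61, valid modulo lcm(11, 7) = 77: x ≡ 61 (mod 77).
  Combine with x ≡ 1 (mod 19); new modulus lcm = 1463.
    Write x = 61 + 77·t and substitute into x ≡ 1 (mod 19): 77·t ≡ 1 − 61 = -60 (mod 19).
    Reduce coefficients mod 19: 1·t ≡ 16 (mod 19).
    So t ≡ 16 (mod 19).
    Then x = 61 + 77·16 = 1293, valid modulo lcm(77, 19) = 1463: x ≡ 1293 (mod 1463).
  Combine with x ≡ 5 (mod 8); new modulus lcm = 11704.
    Write x = 1293 + 1463·t and substitute into x ≡ 5 (mod 8): 1463·t ≡ 5 − 1293 = -1288 (mod 8).
    Reduce coefficients mod 8: 7·t ≡ 0 (mod 8).
    The inverse of 7 mod 8 is 7 (since 7·7 = 49 = 6·8 + 1), so t ≡ 7·0 = 0 ≡ 0 (mod 8).
    Then x = 1293 + 1463·0 = 1293, valid modulo lcm(1463, 8) = 11704: x ≡ 1293 (mod 11704).
  Combine with x ≡ 1 (mod 3); new modulus lcm = 35112.
    Write x = 1293 + 11704·t and substitute into x ≡ 1 (mod 3): 11704·t ≡ 1 − 1293 = -1292 (mod 3).
    Reduce coefficients mod 3: 1·t ≡ 1 (mod 3).
    So t ≡ 1 (mod 3).
    Then x = 1293 + 11704·1 = 12997, valid modulo lcm(11704, 3) = 35112: x ≡ 12997 (mod 35112).
Verify against each original: 12997 mod 11 = 6, 12997 mod 7 = 5, 12997 mod 19 = 1, 12997 mod 8 = 5, 12997 mod 3 = 1.

x ≡ 12997 (mod 35112).


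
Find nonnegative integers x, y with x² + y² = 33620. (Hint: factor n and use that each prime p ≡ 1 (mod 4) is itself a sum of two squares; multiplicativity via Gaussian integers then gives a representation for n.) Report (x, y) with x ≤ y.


Step 1: Factor n = 33620 = 2^2 · 5 · 41^2.
Step 2: Check the mod-4 condition on each prime factor: 2 = 2 (special); 5 ≡ 1 (mod 4), exponent 1; 41 ≡ 1 (mod 4), exponent 2.
All primes ≡ 3 (mod 4) appear to even exponent (or don't appear), so by the two-squares theorem n IS expressible as a sum of two squares.
Step 3: Build a representation. Group n = k² · m with k = 2 and m = 5 · 41 · 41 = 8405 (a product of primes ≡ 1 (mod 4)); a representation of m scales to one of n via (k·x)² + (k·y)² = k²(x² + y²). Each prime p ≡ 1 (mod 4) is itself a sum of two squares; find a² by testing p − a² for a perfect square:
  5: 5 − 1² = 4 = 2² ⇒ 5 = 1² + 2².
  41: 41 − 1² = 40, 41 − 2² = 37, 41 − 3² = 32, 41 − 4² = 25 = 5² ⇒ 41 = 4² + 5².
  Combine using the Brahmagupta–Fibonacci identity (a² + b²)(c² + d²) = (ac − bd)² + (ad + bc)² = (ac + bd)² + (ad − bc)²:
  5 · 41 = 205: from (1² + 2²)(4² + 5²), take (1·4 − 2·5, 1·5 + 2·4) = (4 − 10, 5 + 8) = (-6, 13); dropping signs (only squares matter) gives (6, 13); check 6² + 13² = 36 + 169 = 205 ✓.
  205 · 41 = 8405: from (6² + 13²)(4² + 5²), take (6·4 − 13·5, 6·5 + 13·4) = (24 − 65, 30 + 52) = (-41, 82); dropping signs (only squares matter) gives (41, 82); check 41² + 82² = 1681 + 6724 = 8405 ✓.
  Scale by k = 2: (2·41, 2·82) = (82, 164).
Step 4: Order so x ≤ y and verify: 82² + 164² = 6724 + 26896 = 33620 = n. ✓

n = 33620 = 82² + 164² (one valid representation with x ≤ y).


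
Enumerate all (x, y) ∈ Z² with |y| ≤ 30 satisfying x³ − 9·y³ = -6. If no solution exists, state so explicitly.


The equation is x³ - 9y³ = -6. For fixed y, x³ = 9·y³ − 6, so a solution requires the RHS to be a perfect cube.
Strategy: iterate y from -30 to 30, compute RHS = 9·y³ − 6, and check whether it is a (positive or negative) perfect cube.
Check small values of y:
  y = 0: RHS = -6 is not a perfect cube.
  y = 1: RHS = 3 is not a perfect cube.
  y = -1: RHS = -15 is not a perfect cube.
  y = 2: RHS = 66 is not a perfect cube.
  y = -2: RHS = -78 is not a perfect cube.
  y = 3: RHS = 237 is not a perfect cube.
  y = -3: RHS = -249 is not a perfect cube.
Continuing the search up to |y| = 30 finds no solutions either.
No (x, y) in the scanned range satisfies the equation.

No integer solutions with |y| ≤ 30.


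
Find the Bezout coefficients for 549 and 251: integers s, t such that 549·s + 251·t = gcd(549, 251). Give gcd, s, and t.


Euclidean algorithm on (549, 251) — divide until remainder is 0:
  549 = 2 · 251 + 47
  251 = 5 · 47 + 16
  47 = 2 · 16 + 15
  16 = 1 · 15 + 1
  15 = 15 · 1 + 0
gcd(549, 251) = 1.
Track Bezout coefficients alongside the remainders: start with r₀ = 549 = a·1 + b·0 (s = 1, t = 0) and r₁ = 251 = a·0 + b·1 (s = 0, t = 1); each new remainder r_{k+1} = r_{k-1} − q_k·r_k inherits s_{k+1} = s_{k-1} − q_k·s_k, t_{k+1} = t_{k-1} − q_k·t_k, so r_k = a·s_k + b·t_k at every step:
  q = 2: r = 47, s = 1 − 2·0 = 1, t = 0 − 2·1 = -2  (check: 549·1 + 251·(-2) = 47)
  q = 5: r = 16, s = 0 − 5·1 = -5, t = 1 − 5·(-2) = 11  (check: 549·(-5) + 251·11 = 16)
  q = 2: r = 15, s = 1 − 2·(-5) = 11, t = -2 − 2·11 = -24  (check: 549·11 + 251·(-24) = 15)
  q = 1: r = 1, s = -5 − 1·11 = -16, t = 11 − 1·(-24) = 35  (check: 549·(-16) + 251·35 = 1)
The row with r = 1 (the gcd) gives the Bezout coefficients s = -16, t = 35.
Result: 549 · (-16) + 251 · (35) = 1.

gcd(549, 251) = 1; s = -16, t = 35 (check: 549·(-16) + 251·35 = 1).


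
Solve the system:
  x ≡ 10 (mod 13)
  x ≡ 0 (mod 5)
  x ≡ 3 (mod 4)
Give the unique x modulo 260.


Moduli 13, 5, 4 are pairwise coprime; by CRT there is a unique solution modulo M = 13 · 5 · 4 = 260.
Solve pairwise, accumulating the modulus:
  Start with x ≡ 10 (mod 13).
  Combine with x ≡ 0 (mod 5): since gcd(13, 5) = 1, we get a unique residue mod 65.
    Write x = 10 + 13·t and substitute into x ≡ 0 (mod 5): 13·t ≡ 0 − 10 = -10 (mod 5).
    Reduce coefficients mod 5: 3·t ≡ 0 (mod 5).
    The inverse of 3 mod 5 is 2 (since 3·2 = 6 = 1·5 + 1), so t ≡ 2·0 = 0 ≡ 0 (mod 5).
    Then x = 10 + 13·0 = 10, valid modulo lcm(13, 5) = 65: x ≡ 10 (mod 65).
  Combine with x ≡ 3 (mod 4): since gcd(65, 4) = 1, we get a unique residue mod 260.
    Write x = 10 + 65·t and substitute into x ≡ 3 (mod 4): 65·t ≡ 3 − 10 = -7 (mod 4).
    Reduce coefficients mod 4: 1·t ≡ 1 (mod 4).
    So t ≡ 1 (mod 4).
    Then x = 10 + 65·1 = 75, valid modulo lcm(65, 4) = 260: x ≡ 75 (mod 260).
Verify: 75 mod 13 = 10 ✓, 75 mod 5 = 0 ✓, 75 mod 4 = 3 ✓.

x ≡ 75 (mod 260).


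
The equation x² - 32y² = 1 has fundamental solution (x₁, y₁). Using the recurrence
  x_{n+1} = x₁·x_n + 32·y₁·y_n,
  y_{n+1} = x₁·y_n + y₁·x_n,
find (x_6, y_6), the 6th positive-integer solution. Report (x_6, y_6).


Step 1: Find the fundamental solution (x₁, y₁) of x² - 32y² = 1.
  Expand √32 as a continued fraction. a₀ = ⌊√32⌋ = 5; iterate m_{k+1} = d_k·a_k − m_k, d_{k+1} = (32 − m_{k+1}²)/d_k, a_{k+1} = ⌊(a₀ + m_{k+1})/d_{k+1}⌋ (starting m₀ = 0, d₀ = 1), with convergents p_k = a_k·p_{k-1} + p_{k-2}, q_k = a_k·q_{k-1} + q_{k-2} (p₋₁ = 1, q₋₁ = 0):
  k = 0: a₀ = 5; p₀/q₀ = 5/1; p₀² − 32·q₀² = 25 − 32 = -7.
  k = 1: m = 5, d = 7, a = ⌊(5 + 5)/7⌋ = 1; p/q = (1·5 + 1)/(1·1 + 0) = 6/1; p² − 32·q² = 36 − 32 = 4.
  k = 2: m = 2, d = 4, a = ⌊(5 + 2)/4⌋ = 1; p/q = (1·6 + 5)/(1·1 + 1) = 11/2; p² − 32·q² = 121 − 128 = -7.
  k = 3: m = 2, d = 7, a = ⌊(5 + 2)/7⌋ = 1; p/q = (1·11 + 6)/(1·2 + 1) = 17/3; p² − 32·q² = 289 − 288 = 1.
  The first convergent with p² − 32·q² = 1 gives the fundamental solution (x₁, y₁) = (17, 3).
Step 2: Apply the recurrence (x_{n+1}, y_{n+1}) = (x₁x_n + 32y₁y_n, x₁y_n + y₁x_n) repeatedly.
  From (x_1, y_1) = (17, 3): x_2 = 17·17 + 32·3·3 = 577; y_2 = 17·3 + 3·17 = 102.
  From (x_2, y_2) = (577, 102): x_3 = 17·577 + 32·3·102 = 19601; y_3 = 17·102 + 3·577 = 3465.
  From (x_3, y_3) = (19601, 3465): x_4 = 17·19601 + 32·3·3465 = 665857; y_4 = 17·3465 + 3·19601 = 117708.
  From (x_4, y_4) = (665857, 117708): x_5 = 17·665857 + 32·3·117708 = 22619537; y_5 = 17·117708 + 3·665857 = 3998607.
  From (x_5, y_5) = (22619537, 3998607): x_6 = 17·22619537 + 32·3·3998607 = 768398401; y_6 = 17·3998607 + 3·22619537 = 135834930.
Step 3: Verify x_6² - 32·y_6² = 590436102659356801 - 590436102659356800 = 1 (should be 1). ✓

(x_1, y_1) = (17, 3); (x_6, y_6) = (768398401, 135834930).


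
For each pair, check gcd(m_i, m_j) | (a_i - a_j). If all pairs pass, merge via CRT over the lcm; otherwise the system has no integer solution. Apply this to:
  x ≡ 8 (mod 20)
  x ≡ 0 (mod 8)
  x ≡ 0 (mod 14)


Moduli 20, 8, 14 are not pairwise coprime, so CRT works modulo lcm(m_i) when all pairwise compatibility conditions hold.
Pairwise compatibility: gcd(m_i, m_j) must divide a_i - a_j for every pair.
Merge one congruence at a time:
  Start: x ≡ 8 (mod 20).
  Combine with x ≡ 0 (mod 8): gcd(20, 8) = 4; 0 - 8 = -8, which IS divisible by 4, so compatible.
    Write x = 8 + 20·t and substitute into x ≡ 0 (mod 8): 20·t ≡ 0 − 8 = -8 (mod 8).
    Divide the congruence (and modulus) by g = 4: 5·t ≡ -2 (mod 2).
    Reduce coefficients mod 2: 1·t ≡ 0 (mod 2).
    So t ≡ 0 (mod 2).
    Then x = 8 + 20·0 = 8, valid modulo lcm(20, 8) = 40: x ≡ 8 (mod 40).
  Combine with x ≡ 0 (mod 14): gcd(40, 14) = 2; 0 - 8 = -8, which IS divisible by 2, so compatible.
    Write x = 8 + 40·t and substitute into x ≡ 0 (mod 14): 40·t ≡ 0 − 8 = -8 (mod 14).
    Divide the congruence (and modulus) by g = 2: 20·t ≡ -4 (mod 7).
    Reduce coefficients mod 7: 6·t ≡ 3 (mod 7).
    The inverse of 6 mod 7 is 6 (since 6·6 = 36 = 5·7 + 1), so t ≡ 6·3 = 18 ≡ 4 (mod 7).
    Then x = 8 + 40·4 = 168, valid modulo lcm(40, 14) = 280: x ≡ 168 (mod 280).
Verify: 168 mod 20 = 8, 168 mod 8 = 0, 168 mod 14 = 0.

x ≡ 168 (mod 280).


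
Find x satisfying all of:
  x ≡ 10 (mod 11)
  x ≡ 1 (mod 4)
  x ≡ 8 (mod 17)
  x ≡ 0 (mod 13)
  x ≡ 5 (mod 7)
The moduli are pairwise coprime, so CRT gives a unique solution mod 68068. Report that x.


Product of moduli M = 11 · 4 · 17 · 13 · 7 = 68068.
Merge one congruence at a time:
  Start: x ≡ 10 (mod 11).
  Combine with x ≡ 1 (mod 4); new modulus lcm = 44.
    Write x = 10 + 11·t and substitute into x ≡ 1 (mod 4): 11·t ≡ 1 − 10 = -9 (mod 4).
    Reduce coefficients mod 4: 3·t ≡ 3 (mod 4).
    The inverse of 3 mod 4 is 3 (since 3·3 = 9 = 2·4 + 1), so t ≡ 3·3 = 9 ≡ 1 (mod 4).
    Then x = 10 + 11·1 = 21, valid modulo lcm(11, 4) = 44: x ≡ 21 (mod 44).
  Combine with x ≡ 8 (mod 17); new modulus lcm = 748.
    Write x = 21 + 44·t and substitute into x ≡ 8 (mod 17): 44·t ≡ 8 − 21 = -13 (mod 17).
    Reduce coefficients mod 17: 10·t ≡ 4 (mod 17).
    The inverse of 10 mod 17 is 12 (since 10·12 = 120 = 7·17 + 1), so t ≡ 12·4 = 48 ≡ 14 (mod 17).
    Then x = 21 + 44·14 = 637, valid modulo lcm(44, 17) = 748: x ≡ 637 (mod 748).
  Combine with x ≡ 0 (mod 13); new modulus lcm = 9724.
    Write x = 637 + 748·t and substitute into x ≡ 0 (mod 13): 748·t ≡ 0 − 637 = -637 (mod 13).
    Reduce coefficients mod 13: 7·t ≡ 0 (mod 13).
    The inverse of 7 mod 13 is 2 (since 7·2 = 14 = 1·13 + 1), so t ≡ 2·0 = 0 ≡ 0 (mod 13).
    Then x = 637 + 748·0 = 637, valid modulo lcm(748, 13) = 9724: x ≡ 637 (mod 9724).
  Combine with x ≡ 5 (mod 7); new modulus lcm = 68068.
    Write x = 637 + 9724·t and substitute into x ≡ 5 (mod 7): 9724·t ≡ 5 − 637 = -632 (mod 7).
    Reduce coefficients mod 7: 1·t ≡ 5 (mod 7).
    So t ≡ 5 (mod 7).
    Then x = 637 + 9724·5 = 49257, valid modulo lcm(9724, 7) = 68068: x ≡ 49257 (mod 68068).
Verify against each original: 49257 mod 11 = 10, 49257 mod 4 = 1, 49257 mod 17 = 8, 49257 mod 13 = 0, 49257 mod 7 = 5.

x ≡ 49257 (mod 68068).


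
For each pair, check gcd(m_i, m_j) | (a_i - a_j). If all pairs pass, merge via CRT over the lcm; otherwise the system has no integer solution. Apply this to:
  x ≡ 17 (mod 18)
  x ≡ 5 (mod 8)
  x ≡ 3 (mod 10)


Moduli 18, 8, 10 are not pairwise coprime, so CRT works modulo lcm(m_i) when all pairwise compatibility conditions hold.
Pairwise compatibility: gcd(m_i, m_j) must divide a_i - a_j for every pair.
Merge one congruence at a time:
  Start: x ≡ 17 (mod 18).
  Combine with x ≡ 5 (mod 8): gcd(18, 8) = 2; 5 - 17 = -12, which IS divisible by 2, so compatible.
    Write x = 17 + 18·t and substitute into x ≡ 5 (mod 8): 18·t ≡ 5 − 17 = -12 (mod 8).
    Divide the congruence (and modulus) by g = 2: 9·t ≡ -6 (mod 4).
    Reduce coefficients mod 4: 1·t ≡ 2 (mod 4).
    So t ≡ 2 (mod 4).
    Then x = 17 + 18·2 = 53, valid modulo lcm(18, 8) = 72: x ≡ 53 (mod 72).
  Combine with x ≡ 3 (mod 10): gcd(72, 10) = 2; 3 - 53 = -50, which IS divisible by 2, so compatible.
    Write x = 53 + 72·t and substitute into x ≡ 3 (mod 10): 72·t ≡ 3 − 53 = -50 (mod 10).
    Divide the congruence (and modulus) by g = 2: 36·t ≡ -25 (mod 5).
    Reduce coefficients mod 5: 1·t ≡ 0 (mod 5).
    So t ≡ 0 (mod 5).
    Then x = 53 + 72·0 = 53, valid modulo lcm(72, 10) = 360: x ≡ 53 (mod 360).
Verify: 53 mod 18 = 17, 53 mod 8 = 5, 53 mod 10 = 3.

x ≡ 53 (mod 360).


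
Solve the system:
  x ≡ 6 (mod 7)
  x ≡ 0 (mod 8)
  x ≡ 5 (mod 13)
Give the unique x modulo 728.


Moduli 7, 8, 13 are pairwise coprime; by CRT there is a unique solution modulo M = 7 · 8 · 13 = 728.
Solve pairwise, accumulating the modulus:
  Start with x ≡ 6 (mod 7).
  Combine with x ≡ 0 (mod 8): since gcd(7, 8) = 1, we get a unique residue mod 56.
    Write x = 6 + 7·t and substitute into x ≡ 0 (mod 8): 7·t ≡ 0 − 6 = -6 (mod 8).
    Reduce coefficients mod 8: 7·t ≡ 2 (mod 8).
    The inverse of 7 mod 8 is 7 (since 7·7 = 49 = 6·8 + 1), so t ≡ 7·2 = 14 ≡ 6 (mod 8).
    Then x = 6 + 7·6 = 48, valid modulo lcm(7, 8) = 56: x ≡ 48 (mod 56).
  Combine with x ≡ 5 (mod 13): since gcd(56, 13) = 1, we get a unique residue mod 728.
    Write x = 48 + 56·t and substitute into x ≡ 5 (mod 13): 56·t ≡ 5 − 48 = -43 (mod 13).
    Reduce coefficients mod 13: 4·t ≡ 9 (mod 13).
    The inverse of 4 mod 13 is 10 (since 4·10 = 40 = 3·13 + 1), so t ≡ 10·9 = 90 ≡ 12 (mod 13).
    Then x = 48 + 56·12 = 720, valid modulo lcm(56, 13) = 728: x ≡ 720 (mod 728).
Verify: 720 mod 7 = 6 ✓, 720 mod 8 = 0 ✓, 720 mod 13 = 5 ✓.

x ≡ 720 (mod 728).


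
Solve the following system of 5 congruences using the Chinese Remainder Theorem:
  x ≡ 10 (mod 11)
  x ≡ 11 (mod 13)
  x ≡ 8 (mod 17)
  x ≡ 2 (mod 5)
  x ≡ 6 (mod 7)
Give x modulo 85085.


Product of moduli M = 11 · 13 · 17 · 5 · 7 = 85085.
Merge one congruence at a time:
  Start: x ≡ 10 (mod 11).
  Combine with x ≡ 11 (mod 13); new modulus lcm = 143.
    Write x = 10 + 11·t and substitute into x ≡ 11 (mod 13): 11·t ≡ 11 − 10 = 1 (mod 13).
    The inverse of 11 mod 13 is 6 (since 11·6 = 66 = 5·13 + 1), so t ≡ 6·1 = 6 ≡ 6 (mod 13).
    Then x = 10 + 11·6 = 76, valid modulo lcm(11, 13) = 143: x ≡ 76 (mod 143).
  Combine with x ≡ 8 (mod 17); new modulus lcm = 2431.
    Write x = 76 + 143·t and substitute into x ≡ 8 (mod 17): 143·t ≡ 8 − 76 = -68 (mod 17).
    Reduce coefficients mod 17: 7·t ≡ 0 (mod 17).
    The inverse of 7 mod 17 is 5 (since 7·5 = 35 = 2·17 + 1), so t ≡ 5·0 = 0 ≡ 0 (mod 17).
    Then x = 76 + 143·0 = 76, valid modulo lcm(143, 17) = 2431: x ≡ 76 (mod 2431).
  Combine with x ≡ 2 (mod 5); new modulus lcm = 12155.
    Write x = 76 + 2431·t and substitute into x ≡ 2 (mod 5): 2431·t ≡ 2 − 76 = -74 (mod 5).
    Reduce coefficients mod 5: 1·t ≡ 1 (mod 5).
    So t ≡ 1 (mod 5).
    Then x = 76 + 2431·1 = 2507, valid modulo lcm(2431, 5) = 12155: x ≡ 2507 (mod 12155).
  Combine with x ≡ 6 (mod 7); new modulus lcm = 85085.
    Write x = 2507 + 12155·t and substitute into x ≡ 6 (mod 7): 12155·t ≡ 6 − 2507 = -2501 (mod 7).
    Reduce coefficients mod 7: 3·t ≡ 5 (mod 7).
    The inverse of 3 mod 7 is 5 (since 3·5 = 15 = 2·7 + 1), so t ≡ 5·5 = 25 ≡ 4 (mod 7).
    Then x = 2507 + 12155·4 = 51127, valid modulo lcm(12155, 7) = 85085: x ≡ 51127 (mod 85085).
Verify against each original: 51127 mod 11 = 10, 51127 mod 13 = 11, 51127 mod 17 = 8, 51127 mod 5 = 2, 51127 mod 7 = 6.

x ≡ 51127 (mod 85085).


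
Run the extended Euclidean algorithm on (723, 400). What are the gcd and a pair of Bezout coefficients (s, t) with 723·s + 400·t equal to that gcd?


Euclidean algorithm on (723, 400) — divide until remainder is 0:
  723 = 1 · 400 + 323
  400 = 1 · 323 + 77
  323 = 4 · 77 + 15
  77 = 5 · 15 + 2
  15 = 7 · 2 + 1
  2 = 2 · 1 + 0
gcd(723, 400) = 1.
Track Bezout coefficients alongside the remainders: start with r₀ = 723 = a·1 + b·0 (s = 1, t = 0) and r₁ = 400 = a·0 + b·1 (s = 0, t = 1); each new remainder r_{k+1} = r_{k-1} − q_k·r_k inherits s_{k+1} = s_{k-1} − q_k·s_k, t_{k+1} = t_{k-1} − q_k·t_k, so r_k = a·s_k + b·t_k at every step:
  q = 1: r = 323, s = 1 − 1·0 = 1, t = 0 − 1·1 = -1  (check: 723·1 + 400·(-1) = 323)
  q = 1: r = 77, s = 0 − 1·1 = -1, t = 1 − 1·(-1) = 2  (check: 723·(-1) + 400·2 = 77)
  q = 4: r = 15, s = 1 − 4·(-1) = 5, t = -1 − 4·2 = -9  (check: 723·5 + 400·(-9) = 15)
  q = 5: r = 2, s = -1 − 5·5 = -26, t = 2 − 5·(-9) = 47  (check: 723·(-26) + 400·47 = 2)
  q = 7: r = 1, s = 5 − 7·(-26) = 187, t = -9 − 7·47 = -338  (check: 723·187 + 400·(-338) = 1)
The row with r = 1 (the gcd) gives the Bezout coefficients s = 187, t = -338.
Result: 723 · (187) + 400 · (-338) = 1.

gcd(723, 400) = 1; s = 187, t = -338 (check: 723·187 + 400·(-338) = 1).


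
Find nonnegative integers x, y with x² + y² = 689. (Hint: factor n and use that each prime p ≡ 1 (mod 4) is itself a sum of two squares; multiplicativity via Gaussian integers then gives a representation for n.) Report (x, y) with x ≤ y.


Step 1: Factor n = 689 = 13 · 53.
Step 2: Check the mod-4 condition on each prime factor: 13 ≡ 1 (mod 4), exponent 1; 53 ≡ 1 (mod 4), exponent 1.
All primes ≡ 3 (mod 4) appear to even exponent (or don't appear), so by the two-squares theorem n IS expressible as a sum of two squares.
Step 3: Build a representation. Here n = 13 · 53 is a product of primes ≡ 1 (mod 4). Each prime p ≡ 1 (mod 4) is itself a sum of two squares; find a² by testing p − a² for a perfect square:
  13: 13 − 1² = 12, 13 − 2² = 9 = 3² ⇒ 13 = 2² + 3².
  53: 53 − 1² = 52, 53 − 2² = 49 = 7² ⇒ 53 = 2² + 7².
  Combine using the Brahmagupta–Fibonacci identity (a² + b²)(c² + d²) = (ac − bd)² + (ad + bc)² = (ac + bd)² + (ad − bc)²:
  13 · 53 = 689: from (2² + 3²)(2² + 7²), take (2·2 − 3·7, 2·7 + 3·2) = (4 − 21, 14 + 6) = (-17, 20); dropping signs (only squares matter) gives (17, 20); check 17² + 20² = 289 + 400 = 689 ✓.
Step 4: Order so x ≤ y and verify: 17² + 20² = 289 + 400 = 689 = n. ✓

n = 689 = 17² + 20² (one valid representation with x ≤ y).


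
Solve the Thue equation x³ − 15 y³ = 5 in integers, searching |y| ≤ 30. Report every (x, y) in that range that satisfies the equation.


The equation is x³ - 15y³ = 5. For fixed y, x³ = 15·y³ + 5, so a solution requires the RHS to be a perfect cube.
Strategy: iterate y from -30 to 30, compute RHS = 15·y³ + 5, and check whether it is a (positive or negative) perfect cube.
Check small values of y:
  y = 0: RHS = 5 is not a perfect cube.
  y = 1: RHS = 20 is not a perfect cube.
  y = -1: RHS = -10 is not a perfect cube.
  y = 2: RHS = 125 = (5)³ ⇒ x = 5 works.
  y = -2: RHS = -115 is not a perfect cube.
  y = 3: RHS = 410 is not a perfect cube.
  y = -3: RHS = -400 is not a perfect cube.
Continuing the search up to |y| = 30 finds no further solutions beyond those listed.
Collected solutions: (5, 2).

Solutions (with |y| ≤ 30): (5, 2).


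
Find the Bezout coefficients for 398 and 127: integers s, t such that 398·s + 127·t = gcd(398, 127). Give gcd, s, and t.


Euclidean algorithm on (398, 127) — divide until remainder is 0:
  398 = 3 · 127 + 17
  127 = 7 · 17 + 8
  17 = 2 · 8 + 1
  8 = 8 · 1 + 0
gcd(398, 127) = 1.
Track Bezout coefficients alongside the remainders: start with r₀ = 398 = a·1 + b·0 (s = 1, t = 0) and r₁ = 127 = a·0 + b·1 (s = 0, t = 1); each new remainder r_{k+1} = r_{k-1} − q_k·r_k inherits s_{k+1} = s_{k-1} − q_k·s_k, t_{k+1} = t_{k-1} − q_k·t_k, so r_k = a·s_k + b·t_k at every step:
  q = 3: r = 17, s = 1 − 3·0 = 1, t = 0 − 3·1 = -3  (check: 398·1 + 127·(-3) = 17)
  q = 7: r = 8, s = 0 − 7·1 = -7, t = 1 − 7·(-3) = 22  (check: 398·(-7) + 127·22 = 8)
  q = 2: r = 1, s = 1 − 2·(-7) = 15, t = -3 − 2·22 = -47  (check: 398·15 + 127·(-47) = 1)
The row with r = 1 (the gcd) gives the Bezout coefficients s = 15, t = -47.
Result: 398 · (15) + 127 · (-47) = 1.

gcd(398, 127) = 1; s = 15, t = -47 (check: 398·15 + 127·(-47) = 1).


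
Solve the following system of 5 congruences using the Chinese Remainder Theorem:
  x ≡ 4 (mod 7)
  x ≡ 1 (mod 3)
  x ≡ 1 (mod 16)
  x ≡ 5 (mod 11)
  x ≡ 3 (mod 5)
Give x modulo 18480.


Product of moduli M = 7 · 3 · 16 · 11 · 5 = 18480.
Merge one congruence at a time:
  Start: x ≡ 4 (mod 7).
  Combine with x ≡ 1 (mod 3); new modulus lcm = 21.
    Write x = 4 + 7·t and substitute into x ≡ 1 (mod 3): 7·t ≡ 1 − 4 = -3 (mod 3).
    Reduce coefficients mod 3: 1·t ≡ 0 (mod 3).
    So t ≡ 0 (mod 3).
    Then x = 4 + 7·0 = 4, valid modulo lcm(7, 3) = 21: x ≡ 4 (mod 21).
  Combine with x ≡ 1 (mod 16); new modulus lcm = 336.
    Write x = 4 + 21·t and substitute into x ≡ 1 (mod 16): 21·t ≡ 1 − 4 = -3 (mod 16).
    Reduce coefficients mod 16: 5·t ≡ 13 (mod 16).
    The inverse of 5 mod 16 is 13 (since 5·13 = 65 = 4·16 + 1), so t ≡ 13·13 = 169 ≡ 9 (mod 16).
    Then x = 4 + 21·9 = 193, valid modulo lcm(21, 16) = 336: x ≡ 193 (mod 336).
  Combine with x ≡ 5 (mod 11); new modulus lcm = 3696.
    Write x = 193 + 336·t and substitute into x ≡ 5 (mod 11): 336·t ≡ 5 − 193 = -188 (mod 11).
    Reduce coefficients mod 11: 6·t ≡ 10 (mod 11).
    The inverse of 6 mod 11 is 2 (since 6·2 = 12 = 1·11 + 1), so t ≡ 2·10 = 20 ≡ 9 (mod 11).
    Then x = 193 + 336·9 = 3217, valid modulo lcm(336, 11) = 3696: x ≡ 3217 (mod 3696).
  Combine with x ≡ 3 (mod 5); new modulus lcm = 18480.
    Write x = 3217 + 3696·t and substitute into x ≡ 3 (mod 5): 3696·t ≡ 3 − 3217 = -3214 (mod 5).
    Reduce coefficients mod 5: 1·t ≡ 1 (mod 5).
    So t ≡ 1 (mod 5).
    Then x = 3217 + 3696·1 = 6913, valid modulo lcm(3696, 5) = 18480: x ≡ 6913 (mod 18480).
Verify against each original: 6913 mod 7 = 4, 6913 mod 3 = 1, 6913 mod 16 = 1, 6913 mod 11 = 5, 6913 mod 5 = 3.

x ≡ 6913 (mod 18480).


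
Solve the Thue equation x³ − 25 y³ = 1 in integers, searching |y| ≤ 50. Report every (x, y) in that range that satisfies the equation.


The equation is x³ - 25y³ = 1. For fixed y, x³ = 25·y³ + 1, so a solution requires the RHS to be a perfect cube.
Strategy: iterate y from -50 to 50, compute RHS = 25·y³ + 1, and check whether it is a (positive or negative) perfect cube.
Check small values of y:
  y = 0: RHS = 1 = (1)³ ⇒ x = 1 works.
  y = 1: RHS = 26 is not a perfect cube.
  y = -1: RHS = -24 is not a perfect cube.
  y = 2: RHS = 201 is not a perfect cube.
  y = -2: RHS = -199 is not a perfect cube.
  y = 3: RHS = 676 is not a perfect cube.
  y = -3: RHS = -674 is not a perfect cube.
Continuing the search up to |y| = 50 finds no further solutions beyond those listed.
Collected solutions: (1, 0).

Solutions (with |y| ≤ 50): (1, 0).


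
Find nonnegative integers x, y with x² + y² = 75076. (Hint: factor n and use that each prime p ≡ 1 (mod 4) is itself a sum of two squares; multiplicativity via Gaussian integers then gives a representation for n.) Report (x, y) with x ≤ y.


Step 1: Factor n = 75076 = 2^2 · 137^2.
Step 2: Check the mod-4 condition on each prime factor: 2 = 2 (special); 137 ≡ 1 (mod 4), exponent 2.
All primes ≡ 3 (mod 4) appear to even exponent (or don't appear), so by the two-squares theorem n IS expressible as a sum of two squares.
Step 3: Build a representation. Group n = k² · m with k = 2 and m = 137 · 137 = 18769 (a product of primes ≡ 1 (mod 4)); a representation of m scales to one of n via (k·x)² + (k·y)² = k²(x² + y²). Each prime p ≡ 1 (mod 4) is itself a sum of two squares; find a² by testing p − a² for a perfect square:
  137: 137 − 1² = 136, 137 − 2² = 133, 137 − 3² = 128, 137 − 4² = 121 = 11² ⇒ 137 = 4² + 11².
  Combine using the Brahmagupta–Fibonacci identity (a² + b²)(c² + d²) = (ac − bd)² + (ad + bc)² = (ac + bd)² + (ad − bc)²:
  137 · 137 = 18769: from (4² + 11²)(4² + 11²), take (4·4 − 11·11, 4·11 + 11·4) = (16 − 121, 44 + 44) = (-105, 88); dropping signs (only squares matter) gives (105, 88); check 105² + 88² = 11025 + 7744 = 18769 ✓.
  Scale by k = 2: (2·105, 2·88) = (210, 176).
Step 4: Order so x ≤ y and verify: 176² + 210² = 30976 + 44100 = 75076 = n. ✓

n = 75076 = 176² + 210² (one valid representation with x ≤ y).
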